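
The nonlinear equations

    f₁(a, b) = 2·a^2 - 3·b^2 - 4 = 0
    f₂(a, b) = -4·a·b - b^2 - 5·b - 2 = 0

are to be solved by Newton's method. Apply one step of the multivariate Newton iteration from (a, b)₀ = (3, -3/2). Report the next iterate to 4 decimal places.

(1.6813, -0.5473)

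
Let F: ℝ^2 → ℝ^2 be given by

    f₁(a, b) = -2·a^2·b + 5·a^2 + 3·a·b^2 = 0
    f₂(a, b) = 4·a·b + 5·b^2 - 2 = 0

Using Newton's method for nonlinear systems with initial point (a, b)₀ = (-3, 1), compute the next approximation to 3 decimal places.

At (-3, 1): F = (18.000, -9.000).
Jacobian J = [[-4·a·b + 10·a + 3·b^2, -2·a^2 + 6·a·b], [4·b, 4·a + 10·b]].
At the point, J = [[-15.000, -36.000], [4.000, -2.000]] (det J = 174.000).
Solving J·Δ = −F gives Δ = (2.069, -0.362).
Then the next iterate is (a, b)₁ = (-0.931, 0.638).

(-0.931, 0.638)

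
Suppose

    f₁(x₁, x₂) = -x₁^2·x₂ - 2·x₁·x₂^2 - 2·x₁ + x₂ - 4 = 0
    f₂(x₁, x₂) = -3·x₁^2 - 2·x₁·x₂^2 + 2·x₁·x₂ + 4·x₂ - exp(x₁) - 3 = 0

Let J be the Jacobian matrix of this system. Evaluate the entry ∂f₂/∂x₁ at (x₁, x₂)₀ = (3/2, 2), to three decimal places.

∂f₂/∂x₁ = -6·x₁ - 2·x₂^2 + 2·x₂ - exp(x₁).
At (3/2, 2) this is -17.482.

-17.482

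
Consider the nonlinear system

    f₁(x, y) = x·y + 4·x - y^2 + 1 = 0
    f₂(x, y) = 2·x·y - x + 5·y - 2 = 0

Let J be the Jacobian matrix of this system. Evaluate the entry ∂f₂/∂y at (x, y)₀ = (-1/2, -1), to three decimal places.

4.000

∂f₂/∂y = 2·x + 5.
At (-1/2, -1) this is 4.000.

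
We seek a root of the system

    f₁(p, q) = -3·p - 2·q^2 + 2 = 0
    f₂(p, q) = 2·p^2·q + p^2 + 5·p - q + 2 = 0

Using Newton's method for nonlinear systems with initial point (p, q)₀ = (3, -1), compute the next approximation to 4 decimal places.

At (3, -1): F = (-9.0000, 9.0000).
Jacobian J = [[-3, -4·q], [4·p·q + 2·p + 5, 2·p^2 - 1]].
At the point, J = [[-3.0000, 4.0000], [-1.0000, 17.0000]] (det J = -47.0000).
Solving J·Δ = −F gives Δ = (-4.0213, -0.7660).
Then the next iterate is (p, q)₁ = (-1.0213, -1.7660).

(-1.0213, -1.7660)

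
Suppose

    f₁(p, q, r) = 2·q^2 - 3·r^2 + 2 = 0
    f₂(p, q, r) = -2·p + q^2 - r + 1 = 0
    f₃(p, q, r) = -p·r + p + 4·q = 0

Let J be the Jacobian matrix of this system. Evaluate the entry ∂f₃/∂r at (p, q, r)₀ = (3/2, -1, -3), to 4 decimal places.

∂f₃/∂r = -p.
At (3/2, -1, -3) this is -1.5000.

-1.5000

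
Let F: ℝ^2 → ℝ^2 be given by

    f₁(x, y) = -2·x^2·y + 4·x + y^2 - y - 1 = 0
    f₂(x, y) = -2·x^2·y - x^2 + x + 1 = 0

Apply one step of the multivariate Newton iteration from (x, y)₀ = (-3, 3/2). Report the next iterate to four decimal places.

(-27.6250, -34.8125)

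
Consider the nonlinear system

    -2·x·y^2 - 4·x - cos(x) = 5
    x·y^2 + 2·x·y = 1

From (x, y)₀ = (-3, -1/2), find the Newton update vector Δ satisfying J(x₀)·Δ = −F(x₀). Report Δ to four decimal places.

(2.2253, -0.1397)

At (-3, -1/2): F = (9.489992, 1.2500).
Jacobian J = [[-2·y^2 + sin(x) - 4, -4·x·y], [y^2 + 2·y, 2·x·y + 2·x]].
At the point, J = [[-4.641120, -6.0000], [-0.7500, -3.0000]] (det J = 9.423360).
Solving J·Δ = −F gives Δ = (2.2253, -0.1397).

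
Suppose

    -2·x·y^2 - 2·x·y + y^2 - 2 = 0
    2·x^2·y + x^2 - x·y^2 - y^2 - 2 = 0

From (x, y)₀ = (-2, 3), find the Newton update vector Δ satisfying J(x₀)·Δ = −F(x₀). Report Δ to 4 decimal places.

At (-2, 3): F = (55.0000, 35.0000).
Jacobian J = [[-2·y^2 - 2·y, -4·x·y - 2·x + 2·y], [4·x·y + 2·x - y^2, 2·x^2 - 2·x·y - 2·y]].
At the point, J = [[-24.0000, 34.0000], [-37.0000, 14.0000]] (det J = 922.0000).
Solving J·Δ = −F gives Δ = (0.4555, -1.2961).

(0.4555, -1.2961)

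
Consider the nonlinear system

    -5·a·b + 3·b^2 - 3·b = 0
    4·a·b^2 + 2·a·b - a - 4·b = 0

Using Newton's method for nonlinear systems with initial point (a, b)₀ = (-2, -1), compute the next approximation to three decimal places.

At (-2, -1): F = (-4.000, 2.000).
Jacobian J = [[-5·b, -5·a + 6·b - 3], [4·b^2 + 2·b - 1, 8·a·b + 2·a - 4]].
At the point, J = [[5.000, 1.000], [1.000, 8.000]] (det J = 39.000).
Solving J·Δ = −F gives Δ = (0.872, -0.359).
Then the next iterate is (a, b)₁ = (-1.128, -1.359).

(-1.128, -1.359)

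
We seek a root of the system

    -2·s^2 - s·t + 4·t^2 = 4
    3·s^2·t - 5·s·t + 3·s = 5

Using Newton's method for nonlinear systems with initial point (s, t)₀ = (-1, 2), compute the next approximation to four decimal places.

(-0.8820, 1.2802)

At (-1, 2): F = (12.0000, 8.0000).
Jacobian J = [[-4·s - t, -s + 8·t], [6·s·t - 5·t + 3, 3·s^2 - 5·s]].
At the point, J = [[2.0000, 17.0000], [-19.0000, 8.0000]] (det J = 339.0000).
Solving J·Δ = −F gives Δ = (0.1180, -0.7198).
Then the next iterate is (s, t)₁ = (-0.8820, 1.2802).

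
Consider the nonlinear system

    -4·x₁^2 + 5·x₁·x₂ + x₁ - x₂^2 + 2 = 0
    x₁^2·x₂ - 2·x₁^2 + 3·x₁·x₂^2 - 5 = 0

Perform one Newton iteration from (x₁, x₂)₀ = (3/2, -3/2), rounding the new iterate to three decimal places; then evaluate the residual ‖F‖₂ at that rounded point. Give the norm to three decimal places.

5.090

At (3/2, -3/2): F = (-19.000, -2.750).
Jacobian J = [[-8·x₁ + 5·x₂ + 1, 5·x₁ - 2·x₂], [2·x₁·x₂ - 4·x₁ + 3·x₂^2, x₁^2 + 6·x₁·x₂]].
At the point, J = [[-18.500, 10.500], [-3.750, -11.250]] (det J = 247.500).
Solving J·Δ = −F gives Δ = (-0.980, 0.082).
Then the next iterate is (x₁, x₂)₁ = (0.520, -1.418).
Re-evaluating at (0.520, -1.418): F = (-4.25912, -2.78750), so ‖F‖₂ = 5.090.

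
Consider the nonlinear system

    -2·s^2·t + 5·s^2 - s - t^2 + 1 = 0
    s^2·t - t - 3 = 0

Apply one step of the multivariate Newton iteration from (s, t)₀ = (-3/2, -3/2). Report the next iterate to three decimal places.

(-0.867, 0.122)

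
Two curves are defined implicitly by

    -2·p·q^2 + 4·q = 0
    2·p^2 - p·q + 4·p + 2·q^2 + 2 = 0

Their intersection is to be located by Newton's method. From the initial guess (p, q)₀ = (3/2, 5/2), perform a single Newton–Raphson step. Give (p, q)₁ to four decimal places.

At (3/2, 5/2): F = (-8.7500, 21.2500).
Jacobian J = [[-2·q^2, -4·p·q + 4], [4·p - q + 4, -p + 4·q]].
At the point, J = [[-12.5000, -11.0000], [7.5000, 8.5000]] (det J = -23.7500).
Solving J·Δ = −F gives Δ = (6.7105, -8.4211).
Then the next iterate is (p, q)₁ = (8.2105, -5.9211).

(8.2105, -5.9211)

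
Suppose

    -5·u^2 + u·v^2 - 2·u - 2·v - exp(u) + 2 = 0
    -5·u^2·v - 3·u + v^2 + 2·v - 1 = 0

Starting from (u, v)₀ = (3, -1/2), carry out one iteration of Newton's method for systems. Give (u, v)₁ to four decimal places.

(1.7092, -0.5850)

At (3, -1/2): F = (-67.335537, 11.7500).
Jacobian J = [[-10·u + v^2 - exp(u) - 2, 2·u·v - 2], [-10·u·v - 3, -5·u^2 + 2·v + 2]].
At the point, J = [[-51.835537, -5.0000], [12.0000, -44.0000]] (det J = 2340.763625).
Solving J·Δ = −F gives Δ = (-1.2908, -0.0850).
Then the next iterate is (u, v)₁ = (1.7092, -0.5850).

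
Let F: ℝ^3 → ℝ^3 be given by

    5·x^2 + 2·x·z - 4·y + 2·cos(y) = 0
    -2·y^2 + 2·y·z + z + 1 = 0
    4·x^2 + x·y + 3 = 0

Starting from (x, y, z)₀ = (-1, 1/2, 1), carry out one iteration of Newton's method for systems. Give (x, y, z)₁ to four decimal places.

At (-1, 1/2, 1): F = (2.755165, 2.5000, 6.5000).
Jacobian J = [[10·x + 2·z, -2·sin(y) - 4, 2·x], [0, -4·y + 2·z, 2·y + 1], [8·x + y, x, 0]].
At the point, J = [[-8.0000, -4.958851, -2.0000], [0.0000, 0.0000, 2.0000], [-7.5000, -1.0000, 0.0000]] (det J = 58.382766).
Solving J·Δ = −F gives Δ = (0.9242, -0.4312, -1.2500).
Then the next iterate is (x, y, z)₁ = (-0.0758, 0.0688, -0.2500).

(-0.0758, 0.0688, -0.2500)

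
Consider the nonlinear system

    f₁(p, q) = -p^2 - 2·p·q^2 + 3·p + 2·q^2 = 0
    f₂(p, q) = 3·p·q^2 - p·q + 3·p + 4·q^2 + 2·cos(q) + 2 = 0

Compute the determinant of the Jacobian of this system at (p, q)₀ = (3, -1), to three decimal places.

J = [[-2·p - 2·q^2 + 3, -4·p·q + 4·q], [3·q^2 - q + 3, 6·p·q - p + 8·q - 2·sin(q)]].
At the point, J = [[-5.000, 8.000], [7.000, -27.31706]].
det J = 80.585.

80.585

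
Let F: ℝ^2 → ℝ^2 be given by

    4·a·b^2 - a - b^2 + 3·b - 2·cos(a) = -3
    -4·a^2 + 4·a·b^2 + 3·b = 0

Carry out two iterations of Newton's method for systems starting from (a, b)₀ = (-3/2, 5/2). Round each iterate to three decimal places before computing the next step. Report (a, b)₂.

(-0.543, 1.636)

At (-3/2, 5/2): F = (-31.89147, -39.000).
Jacobian J = [[4·b^2 + 2·sin(a) - 1, 8·a·b - 2·b + 3], [-8·a + 4·b^2, 8·a·b + 3]].
At the point, J = [[22.00501, -32.000], [37.000, -27.000]] (det J = 589.86473).
Solving J·Δ = −F gives Δ = (0.656, -0.546).
Then the next iterate is (a, b)₁ = (-0.844, 1.954).
Round to (-0.844, 1.954) and repeat: F = (-8.33103, -9.87730), J = [[12.77785, -14.10141], [22.02446, -10.19341]].
Δ = (0.301, -0.318), so (a, b)₂ = (-0.543, 1.636).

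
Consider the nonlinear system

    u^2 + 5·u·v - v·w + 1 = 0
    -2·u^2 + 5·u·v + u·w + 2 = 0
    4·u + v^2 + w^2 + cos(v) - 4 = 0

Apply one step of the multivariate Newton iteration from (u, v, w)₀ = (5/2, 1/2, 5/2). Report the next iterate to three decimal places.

At (5/2, 1/2, 5/2): F = (12.250, 2.000, 13.37758).
Jacobian J = [[2·u + 5·v, 5·u - w, -v], [-4·u + 5·v + w, 5·u, u], [4, 2·v - sin(v), 2·w]].
At the point, J = [[7.500, 10.000, -0.500], [-5.000, 12.500, 2.500], [4.000, 0.52057, 5.000]] (det J = 835.29067).
Solving J·Δ = −F gives Δ = (-1.278, -0.348, -1.617).
Then the next iterate is (u, v, w)₁ = (1.222, 0.152, 0.883).

(1.222, 0.152, 0.883)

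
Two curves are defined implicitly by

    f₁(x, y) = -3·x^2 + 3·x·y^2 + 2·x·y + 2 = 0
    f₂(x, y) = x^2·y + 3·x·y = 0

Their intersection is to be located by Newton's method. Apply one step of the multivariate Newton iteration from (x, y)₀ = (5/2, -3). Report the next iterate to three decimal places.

At (5/2, -3): F = (35.750, -41.250).
Jacobian J = [[-6·x + 3·y^2 + 2·y, 6·x·y + 2·x], [2·x·y + 3·y, x^2 + 3·x]].
At the point, J = [[6.000, -40.000], [-24.000, 13.750]] (det J = -877.500).
Solving J·Δ = −F gives Δ = (-1.320, 0.696).
Then the next iterate is (x, y)₁ = (1.180, -2.304).

(1.180, -2.304)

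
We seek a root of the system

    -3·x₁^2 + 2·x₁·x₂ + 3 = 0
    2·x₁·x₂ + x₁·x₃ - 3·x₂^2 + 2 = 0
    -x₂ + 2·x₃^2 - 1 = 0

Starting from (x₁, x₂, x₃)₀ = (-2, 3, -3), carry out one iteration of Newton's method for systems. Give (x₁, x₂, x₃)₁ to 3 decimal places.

At (-2, 3, -3): F = (-21.000, -31.000, 14.000).
Jacobian J = [[-6·x₁ + 2·x₂, 2·x₁, 0], [2·x₂ + x₃, 2·x₁ - 6·x₂, x₁], [0, -1, 4·x₃]].
At the point, J = [[18.000, -4.000, 0.000], [3.000, -22.000, -2.000], [0.000, -1.000, -12.000]] (det J = 4572.000).
Solving J·Δ = −F gives Δ = (0.853, -1.409, 1.284).
Then the next iterate is (x₁, x₂, x₃)₁ = (-1.147, 1.591, -1.716).

(-1.147, 1.591, -1.716)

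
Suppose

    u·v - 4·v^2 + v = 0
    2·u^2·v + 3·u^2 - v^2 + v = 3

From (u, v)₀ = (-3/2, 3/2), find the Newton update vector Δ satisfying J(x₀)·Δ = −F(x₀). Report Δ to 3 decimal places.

At (-3/2, 3/2): F = (-9.750, 9.750).
Jacobian J = [[v, u - 8·v + 1], [4·u·v + 6·u, 2·u^2 - 2·v + 1]].
At the point, J = [[1.500, -12.500], [-18.000, 2.500]] (det J = -221.250).
Solving J·Δ = −F gives Δ = (0.441, -0.727).

(0.441, -0.727)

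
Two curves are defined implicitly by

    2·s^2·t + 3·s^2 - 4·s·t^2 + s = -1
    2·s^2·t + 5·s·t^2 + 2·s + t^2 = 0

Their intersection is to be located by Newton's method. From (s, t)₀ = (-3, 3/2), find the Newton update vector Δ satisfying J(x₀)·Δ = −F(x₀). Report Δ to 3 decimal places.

At (-3, 3/2): F = (79.000, -10.500).
Jacobian J = [[4·s·t + 6·s - 4·t^2 + 1, 2·s^2 - 8·s·t], [4·s·t + 5·t^2 + 2, 2·s^2 + 10·s·t + 2·t]].
At the point, J = [[-44.000, 54.000], [-4.750, -24.000]] (det J = 1312.500).
Solving J·Δ = −F gives Δ = (1.013, -0.638).

(1.013, -0.638)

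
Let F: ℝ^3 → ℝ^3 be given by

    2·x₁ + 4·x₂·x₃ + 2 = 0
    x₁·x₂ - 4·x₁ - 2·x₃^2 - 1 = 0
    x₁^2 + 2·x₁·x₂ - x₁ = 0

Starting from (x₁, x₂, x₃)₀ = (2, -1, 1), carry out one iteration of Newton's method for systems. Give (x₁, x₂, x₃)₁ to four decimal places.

(-0.4615, 0.1154, 1.3846)

At (2, -1, 1): F = (2.0000, -13.0000, -2.0000).
Jacobian J = [[2, 4·x₃, 4·x₂], [x₂ - 4, x₁, -4·x₃], [2·x₁ + 2·x₂ - 1, 2·x₁, 0]].
At the point, J = [[2.0000, 4.0000, -4.0000], [-5.0000, 2.0000, -4.0000], [1.0000, 4.0000, 0.0000]] (det J = 104.0000).
Solving J·Δ = −F gives Δ = (-2.4615, 1.1154, 0.3846).
Then the next iterate is (x₁, x₂, x₃)₁ = (-0.4615, 0.1154, 1.3846).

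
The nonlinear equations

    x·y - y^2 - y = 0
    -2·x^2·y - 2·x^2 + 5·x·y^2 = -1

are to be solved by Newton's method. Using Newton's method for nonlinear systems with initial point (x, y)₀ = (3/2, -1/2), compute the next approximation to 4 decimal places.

At (3/2, -1/2): F = (-0.5000, 0.6250).
Jacobian J = [[y, x - 2·y - 1], [-4·x·y - 4·x + 5·y^2, -2·x^2 + 10·x·y]].
At the point, J = [[-0.5000, 1.5000], [-1.7500, -12.0000]] (det J = 8.6250).
Solving J·Δ = −F gives Δ = (-0.5870, 0.1377).
Then the next iterate is (x, y)₁ = (0.9130, -0.3623).

(0.9130, -0.3623)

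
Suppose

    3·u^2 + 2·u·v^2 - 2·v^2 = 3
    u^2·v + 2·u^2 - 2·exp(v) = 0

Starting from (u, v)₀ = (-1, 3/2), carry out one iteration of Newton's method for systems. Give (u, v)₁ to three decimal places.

(-0.915, 0.739)

At (-1, 3/2): F = (-9.000, -5.46338).
Jacobian J = [[6·u + 2·v^2, 4·u·v - 4·v], [2·u·v + 4·u, u^2 - 2·exp(v)]].
At the point, J = [[-1.500, -12.000], [-7.000, -7.96338]] (det J = -72.05493).
Solving J·Δ = −F gives Δ = (0.085, -0.761).
Then the next iterate is (u, v)₁ = (-0.915, 0.739).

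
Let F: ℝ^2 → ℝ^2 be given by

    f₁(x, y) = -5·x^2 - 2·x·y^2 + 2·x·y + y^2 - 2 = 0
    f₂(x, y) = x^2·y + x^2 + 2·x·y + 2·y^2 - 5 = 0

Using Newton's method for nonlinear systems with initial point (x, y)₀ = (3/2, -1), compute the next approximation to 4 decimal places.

(3.4679, 6.9487)

At (3/2, -1): F = (-18.2500, -6.0000).
Jacobian J = [[-10·x - 2·y^2 + 2·y, -4·x·y + 2·x + 2·y], [2·x·y + 2·x + 2·y, x^2 + 2·x + 4·y]].
At the point, J = [[-19.0000, 7.0000], [-2.0000, 1.2500]] (det J = -9.7500).
Solving J·Δ = −F gives Δ = (1.9679, 7.9487).
Then the next iterate is (x, y)₁ = (3.4679, 6.9487).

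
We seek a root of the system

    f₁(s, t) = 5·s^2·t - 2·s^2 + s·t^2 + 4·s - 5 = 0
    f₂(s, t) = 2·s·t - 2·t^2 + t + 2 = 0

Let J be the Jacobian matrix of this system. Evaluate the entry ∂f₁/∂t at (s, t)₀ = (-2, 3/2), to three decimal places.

14.000

∂f₁/∂t = 5·s^2 + 2·s·t.
At (-2, 3/2) this is 14.000.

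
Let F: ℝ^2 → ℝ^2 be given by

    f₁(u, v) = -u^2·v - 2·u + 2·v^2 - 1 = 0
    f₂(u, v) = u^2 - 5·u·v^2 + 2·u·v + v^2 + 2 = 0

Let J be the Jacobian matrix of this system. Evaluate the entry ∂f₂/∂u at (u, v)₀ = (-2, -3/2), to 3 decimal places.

∂f₂/∂u = 2·u - 5·v^2 + 2·v.
At (-2, -3/2) this is -18.250.

-18.250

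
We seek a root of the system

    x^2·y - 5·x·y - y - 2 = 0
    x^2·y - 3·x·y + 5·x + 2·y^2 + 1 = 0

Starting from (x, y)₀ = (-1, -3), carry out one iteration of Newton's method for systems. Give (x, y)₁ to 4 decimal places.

At (-1, -3): F = (-17.0000, 2.0000).
Jacobian J = [[2·x·y - 5·y, x^2 - 5·x - 1], [2·x·y - 3·y + 5, x^2 - 3·x + 4·y]].
At the point, J = [[21.0000, 5.0000], [20.0000, -8.0000]] (det J = -268.0000).
Solving J·Δ = −F gives Δ = (0.4701, 1.4254).
Then the next iterate is (x, y)₁ = (-0.5299, -1.5746).

(-0.5299, -1.5746)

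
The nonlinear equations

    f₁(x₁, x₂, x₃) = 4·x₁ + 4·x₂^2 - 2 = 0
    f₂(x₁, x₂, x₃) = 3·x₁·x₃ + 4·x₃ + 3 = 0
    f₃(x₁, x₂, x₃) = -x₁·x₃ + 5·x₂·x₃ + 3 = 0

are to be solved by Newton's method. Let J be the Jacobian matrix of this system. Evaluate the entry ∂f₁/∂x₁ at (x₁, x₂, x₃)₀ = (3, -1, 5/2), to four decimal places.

4.0000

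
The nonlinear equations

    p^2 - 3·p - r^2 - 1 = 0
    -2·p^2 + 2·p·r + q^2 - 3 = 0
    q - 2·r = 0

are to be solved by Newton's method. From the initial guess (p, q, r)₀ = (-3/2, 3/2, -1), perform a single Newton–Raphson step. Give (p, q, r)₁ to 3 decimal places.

(0.029, 2.423, 1.212)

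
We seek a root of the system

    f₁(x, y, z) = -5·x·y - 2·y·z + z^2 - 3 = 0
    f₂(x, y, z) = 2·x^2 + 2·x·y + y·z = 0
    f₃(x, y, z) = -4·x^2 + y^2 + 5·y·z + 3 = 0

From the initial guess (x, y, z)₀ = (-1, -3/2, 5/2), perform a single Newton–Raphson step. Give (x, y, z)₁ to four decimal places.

(-0.5896, -0.6279, 1.7090)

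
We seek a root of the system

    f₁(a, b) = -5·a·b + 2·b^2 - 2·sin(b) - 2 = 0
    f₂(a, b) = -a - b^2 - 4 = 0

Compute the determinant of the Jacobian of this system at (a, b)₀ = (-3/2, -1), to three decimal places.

J = [[-5·b, -5·a + 4·b - 2·cos(b)], [-1, -2·b]].
At the point, J = [[5.000, 2.41940], [-1.000, 2.000]].
det J = 12.419.

12.419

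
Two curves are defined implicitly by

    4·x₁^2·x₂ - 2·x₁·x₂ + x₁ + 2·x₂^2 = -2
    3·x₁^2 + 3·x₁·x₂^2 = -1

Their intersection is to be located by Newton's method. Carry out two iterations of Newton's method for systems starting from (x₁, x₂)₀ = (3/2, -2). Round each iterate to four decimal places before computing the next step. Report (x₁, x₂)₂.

(2.3672, 2.3272)

At (3/2, -2): F = (-0.5000, 25.7500).
Jacobian J = [[8·x₁·x₂ - 2·x₂ + 1, 4·x₁^2 - 2·x₁ + 4·x₂], [6·x₁ + 3·x₂^2, 6·x₁·x₂]].
At the point, J = [[-19.0000, -2.0000], [21.0000, -18.0000]] (det J = 384.0000).
Solving J·Δ = −F gives Δ = (-0.1576, 1.2467).
Then the next iterate is (x₁, x₂)₁ = (1.3424, -0.7533).
Round to (1.3424, -0.7533) and repeat: F = (1.069881, 8.691392), J = [[-5.583239, 1.510151], [9.756783, -6.067380]].
Δ = (1.0248, 3.0805), so (x₁, x₂)₂ = (2.3672, 2.3272).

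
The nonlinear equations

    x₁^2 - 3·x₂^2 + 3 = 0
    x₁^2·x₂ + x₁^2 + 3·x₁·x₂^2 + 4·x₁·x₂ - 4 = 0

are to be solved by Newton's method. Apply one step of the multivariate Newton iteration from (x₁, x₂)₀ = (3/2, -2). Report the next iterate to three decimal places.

(3.168, -1.855)

At (3/2, -2): F = (-6.750, -0.250).
Jacobian J = [[2·x₁, -6·x₂], [2·x₁·x₂ + 2·x₁ + 3·x₂^2 + 4·x₂, x₁^2 + 6·x₁·x₂ + 4·x₁]].
At the point, J = [[3.000, 12.000], [1.000, -9.750]] (det J = -41.250).
Solving J·Δ = −F gives Δ = (1.668, 0.145).
Then the next iterate is (x₁, x₂)₁ = (3.168, -1.855).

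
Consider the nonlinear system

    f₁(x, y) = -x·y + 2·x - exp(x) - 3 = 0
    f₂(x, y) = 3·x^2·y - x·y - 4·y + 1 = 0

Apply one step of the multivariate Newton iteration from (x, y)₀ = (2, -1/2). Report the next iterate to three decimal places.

At (2, -1/2): F = (-5.38906, -2.000).
Jacobian J = [[-y - exp(x) + 2, -x], [6·x·y - y, 3·x^2 - x - 4]].
At the point, J = [[-4.88906, -2.000], [-5.500, 6.000]] (det J = -40.33434).
Solving J·Δ = −F gives Δ = (-0.901, -0.492).
Then the next iterate is (x, y)₁ = (1.099, -0.992).

(1.099, -0.992)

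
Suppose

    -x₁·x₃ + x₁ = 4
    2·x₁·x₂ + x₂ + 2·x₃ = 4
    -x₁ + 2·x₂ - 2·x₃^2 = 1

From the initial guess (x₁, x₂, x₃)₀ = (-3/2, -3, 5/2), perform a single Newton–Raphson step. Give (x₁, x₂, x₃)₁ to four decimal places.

(-2.8556, 4.3778, 2.3111)

At (-3/2, -3, 5/2): F = (-1.7500, 7.0000, -18.0000).
Jacobian J = [[-x₃ + 1, 0, -x₁], [2·x₂, 2·x₁ + 1, 2], [-1, 2, -4·x₃]].
At the point, J = [[-1.5000, 0.0000, 1.5000], [-6.0000, -2.0000, 2.0000], [-1.0000, 2.0000, -10.0000]] (det J = -45.0000).
Solving J·Δ = −F gives Δ = (-1.3556, 7.3778, -0.1889).
Then the next iterate is (x₁, x₂, x₃)₁ = (-2.8556, 4.3778, 2.3111).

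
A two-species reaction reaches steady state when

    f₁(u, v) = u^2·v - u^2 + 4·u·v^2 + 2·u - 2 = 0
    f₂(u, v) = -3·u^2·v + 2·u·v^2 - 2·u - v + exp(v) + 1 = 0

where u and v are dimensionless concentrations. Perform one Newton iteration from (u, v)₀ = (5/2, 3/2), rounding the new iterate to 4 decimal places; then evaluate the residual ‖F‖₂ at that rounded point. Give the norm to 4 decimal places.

At (5/2, 3/2): F = (28.6250, -17.893311).
Jacobian J = [[2·u·v - 2·u + 4·v^2 + 2, u^2 + 8·u·v], [-6·u·v + 2·v^2 - 2, -3·u^2 + 4·u·v + exp(v) - 1]].
At the point, J = [[13.5000, 36.2500], [-20.0000, -0.268311]] (det J = 721.377802).
Solving J·Δ = −F gives Δ = (-0.8885, -0.4588).
Then the next iterate is (u, v)₁ = (1.6115, 1.0412).
Re-evaluating at (1.6115, 1.0412): F = (8.318086, -5.049317), so ‖F‖₂ = 9.7307.

9.7307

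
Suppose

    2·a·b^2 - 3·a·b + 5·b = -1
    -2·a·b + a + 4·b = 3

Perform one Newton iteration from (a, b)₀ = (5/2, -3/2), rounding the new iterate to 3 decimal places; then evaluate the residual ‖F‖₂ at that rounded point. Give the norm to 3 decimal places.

4.221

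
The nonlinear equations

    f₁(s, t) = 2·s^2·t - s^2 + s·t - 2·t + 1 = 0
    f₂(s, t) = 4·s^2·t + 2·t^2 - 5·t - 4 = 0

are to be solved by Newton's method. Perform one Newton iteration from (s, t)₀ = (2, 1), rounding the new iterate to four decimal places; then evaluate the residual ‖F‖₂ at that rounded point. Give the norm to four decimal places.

At (2, 1): F = (5.0000, 9.0000).
Jacobian J = [[4·s·t - 2·s + t, 2·s^2 + s - 2], [8·s·t, 4·s^2 + 4·t - 5]].
At the point, J = [[5.0000, 8.0000], [16.0000, 15.0000]] (det J = -53.0000).
Solving J·Δ = −F gives Δ = (0.0566, -0.6604).
Then the next iterate is (s, t)₁ = (2.0566, 0.3396).
Re-evaluating at (2.0566, 0.3396): F = (-0.337635, 0.278150), so ‖F‖₂ = 0.4375.

0.4375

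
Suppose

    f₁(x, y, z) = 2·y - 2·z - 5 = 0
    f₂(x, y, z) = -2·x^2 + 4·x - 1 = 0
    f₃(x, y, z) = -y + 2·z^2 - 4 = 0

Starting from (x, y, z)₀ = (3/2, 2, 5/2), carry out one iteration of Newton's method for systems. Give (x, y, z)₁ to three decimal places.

At (3/2, 2, 5/2): F = (-6.000, 0.500, 6.500).
Jacobian J = [[0, 2, -2], [-4·x + 4, 0, 0], [0, -1, 4·z]].
At the point, J = [[0.000, 2.000, -2.000], [-2.000, 0.000, 0.000], [0.000, -1.000, 10.000]] (det J = 36.000).
Solving J·Δ = −F gives Δ = (0.250, 2.611, -0.389).
Then the next iterate is (x, y, z)₁ = (1.750, 4.611, 2.111).

(1.750, 4.611, 2.111)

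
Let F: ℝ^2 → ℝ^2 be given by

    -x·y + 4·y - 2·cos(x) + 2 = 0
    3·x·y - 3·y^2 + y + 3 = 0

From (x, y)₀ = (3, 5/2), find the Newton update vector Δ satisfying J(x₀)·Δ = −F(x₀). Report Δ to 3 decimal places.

At (3, 5/2): F = (6.47998, 9.250).
Jacobian J = [[-y + 2·sin(x), -x + 4], [3·y, 3·x - 6·y + 1]].
At the point, J = [[-2.21776, 1.000], [7.500, -5.000]] (det J = 3.58880).
Solving J·Δ = −F gives Δ = (11.606, 19.258).

(11.606, 19.258)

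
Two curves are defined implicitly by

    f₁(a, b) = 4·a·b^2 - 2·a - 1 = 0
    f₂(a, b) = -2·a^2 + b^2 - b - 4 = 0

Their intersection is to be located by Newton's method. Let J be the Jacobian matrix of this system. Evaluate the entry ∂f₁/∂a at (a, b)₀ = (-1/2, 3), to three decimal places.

34.000

∂f₁/∂a = 4·b^2 - 2.
At (-1/2, 3) this is 34.000.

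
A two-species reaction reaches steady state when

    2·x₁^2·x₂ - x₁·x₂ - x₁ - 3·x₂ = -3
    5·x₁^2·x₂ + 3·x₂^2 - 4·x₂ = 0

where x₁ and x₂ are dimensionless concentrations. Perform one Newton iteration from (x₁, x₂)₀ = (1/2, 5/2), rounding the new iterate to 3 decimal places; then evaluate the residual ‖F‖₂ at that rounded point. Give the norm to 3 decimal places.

At (1/2, 5/2): F = (-5.000, 11.875).
Jacobian J = [[4·x₁·x₂ - x₂ - 1, 2·x₁^2 - x₁ - 3], [10·x₁·x₂, 5·x₁^2 + 6·x₂ - 4]].
At the point, J = [[1.500, -3.000], [12.500, 12.250]] (det J = 55.875).
Solving J·Δ = −F gives Δ = (0.459, -1.437).
Then the next iterate is (x₁, x₂)₁ = (0.959, 1.063).
Re-evaluating at (0.959, 1.063): F = (-0.21218, 4.02601), so ‖F‖₂ = 4.032.

4.032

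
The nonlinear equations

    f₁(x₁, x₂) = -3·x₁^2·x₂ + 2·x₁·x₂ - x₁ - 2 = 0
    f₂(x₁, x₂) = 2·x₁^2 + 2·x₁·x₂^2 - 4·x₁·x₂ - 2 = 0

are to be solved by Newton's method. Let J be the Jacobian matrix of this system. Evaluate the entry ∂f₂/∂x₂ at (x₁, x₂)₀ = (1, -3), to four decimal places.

-16.0000

∂f₂/∂x₂ = 4·x₁·x₂ - 4·x₁.
At (1, -3) this is -16.0000.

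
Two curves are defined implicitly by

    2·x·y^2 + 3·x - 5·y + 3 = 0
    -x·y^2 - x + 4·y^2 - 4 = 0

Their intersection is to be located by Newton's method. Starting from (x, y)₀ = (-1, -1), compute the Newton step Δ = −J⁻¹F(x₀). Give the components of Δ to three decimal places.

(-0.538, 0.308)

At (-1, -1): F = (3.000, 2.000).
Jacobian J = [[2·y^2 + 3, 4·x·y - 5], [-y^2 - 1, -2·x·y + 8·y]].
At the point, J = [[5.000, -1.000], [-2.000, -10.000]] (det J = -52.000).
Solving J·Δ = −F gives Δ = (-0.538, 0.308).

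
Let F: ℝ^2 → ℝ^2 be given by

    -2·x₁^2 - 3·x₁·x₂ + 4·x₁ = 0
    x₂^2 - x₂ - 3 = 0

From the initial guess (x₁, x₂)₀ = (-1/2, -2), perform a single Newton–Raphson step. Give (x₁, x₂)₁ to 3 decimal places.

At (-1/2, -2): F = (-5.500, 3.000).
Jacobian J = [[-4·x₁ - 3·x₂ + 4, -3·x₁], [0, 2·x₂ - 1]].
At the point, J = [[12.000, 1.500], [0.000, -5.000]] (det J = -60.000).
Solving J·Δ = −F gives Δ = (0.383, 0.600).
Then the next iterate is (x₁, x₂)₁ = (-0.117, -1.400).

(-0.117, -1.400)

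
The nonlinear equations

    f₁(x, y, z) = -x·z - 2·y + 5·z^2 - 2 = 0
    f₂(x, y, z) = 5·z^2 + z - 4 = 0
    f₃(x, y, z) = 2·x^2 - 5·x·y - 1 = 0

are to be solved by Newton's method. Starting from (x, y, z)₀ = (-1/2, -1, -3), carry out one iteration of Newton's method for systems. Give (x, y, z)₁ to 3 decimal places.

(-0.953, 0.743, -1.690)

At (-1/2, -1, -3): F = (43.500, 38.000, -3.000).
Jacobian J = [[-z, -2, -x + 10·z], [0, 0, 10·z + 1], [4·x - 5·y, -5·x, 0]].
At the point, J = [[3.000, -2.000, -29.500], [0.000, 0.000, -29.000], [3.000, 2.500, 0.000]] (det J = 391.500).
Solving J·Δ = −F gives Δ = (-0.453, 1.743, 1.310).
Then the next iterate is (x, y, z)₁ = (-0.953, 0.743, -1.690).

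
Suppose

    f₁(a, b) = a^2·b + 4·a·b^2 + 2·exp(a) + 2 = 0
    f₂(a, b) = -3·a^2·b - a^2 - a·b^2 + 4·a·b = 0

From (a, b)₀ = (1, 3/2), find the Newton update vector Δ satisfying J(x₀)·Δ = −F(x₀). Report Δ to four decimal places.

(0.2210, -1.6762)

At (1, 3/2): F = (17.936564, -1.7500).
Jacobian J = [[2·a·b + 4·b^2 + 2·exp(a), a^2 + 8·a·b], [-6·a·b - 2·a - b^2 + 4·b, -3·a^2 - 2·a·b + 4·a]].
At the point, J = [[17.436564, 13.0000], [-7.2500, -2.0000]] (det J = 59.376873).
Solving J·Δ = −F gives Δ = (0.2210, -1.6762).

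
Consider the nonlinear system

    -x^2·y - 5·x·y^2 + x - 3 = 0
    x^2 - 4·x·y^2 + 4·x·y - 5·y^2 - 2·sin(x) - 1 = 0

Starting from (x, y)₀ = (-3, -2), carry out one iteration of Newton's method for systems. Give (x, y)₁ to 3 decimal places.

At (-3, -2): F = (72.000, 60.28224).
Jacobian J = [[-2·x·y - 5·y^2 + 1, -x^2 - 10·x·y], [2·x - 4·y^2 + 4·y - 2·cos(x), -8·x·y + 4·x - 10·y]].
At the point, J = [[-31.000, -69.000], [-28.02002, -40.000]] (det J = -693.38104).
Solving J·Δ = −F gives Δ = (1.845, 0.214).
Then the next iterate is (x, y)₁ = (-1.155, -1.786).

(-1.155, -1.786)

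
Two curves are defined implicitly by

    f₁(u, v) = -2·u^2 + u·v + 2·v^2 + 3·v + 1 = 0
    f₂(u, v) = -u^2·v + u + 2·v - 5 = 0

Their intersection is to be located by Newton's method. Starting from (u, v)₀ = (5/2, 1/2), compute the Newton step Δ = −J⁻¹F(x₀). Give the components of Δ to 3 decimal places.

(-1.351, -0.611)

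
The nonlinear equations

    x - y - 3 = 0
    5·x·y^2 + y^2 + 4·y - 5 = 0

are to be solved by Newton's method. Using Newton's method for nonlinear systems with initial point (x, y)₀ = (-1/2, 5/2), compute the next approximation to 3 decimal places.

At (-1/2, 5/2): F = (-6.000, -4.375).
Jacobian J = [[1, -1], [5·y^2, 10·x·y + 2·y + 4]].
At the point, J = [[1.000, -1.000], [31.250, -3.500]] (det J = 27.750).
Solving J·Δ = −F gives Δ = (-0.599, -6.599).
Then the next iterate is (x, y)₁ = (-1.099, -4.099).

(-1.099, -4.099)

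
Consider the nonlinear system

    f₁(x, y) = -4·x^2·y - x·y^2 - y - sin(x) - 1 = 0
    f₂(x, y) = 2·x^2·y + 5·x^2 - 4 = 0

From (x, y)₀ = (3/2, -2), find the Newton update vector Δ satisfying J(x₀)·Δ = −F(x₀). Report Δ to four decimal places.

(-0.4623, 0.6971)

At (3/2, -2): F = (12.002505, -1.7500).
Jacobian J = [[-8·x·y - y^2 - cos(x), -4·x^2 - 2·x·y - 1], [4·x·y + 10·x, 2·x^2]].
At the point, J = [[19.929263, -4.0000], [3.0000, 4.5000]] (det J = 101.681683).
Solving J·Δ = −F gives Δ = (-0.4623, 0.6971).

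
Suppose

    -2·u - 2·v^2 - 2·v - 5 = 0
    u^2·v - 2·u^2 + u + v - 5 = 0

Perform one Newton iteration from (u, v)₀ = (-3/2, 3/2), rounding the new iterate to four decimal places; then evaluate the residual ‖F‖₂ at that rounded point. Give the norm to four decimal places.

At (-3/2, 3/2): F = (-9.5000, -6.1250).
Jacobian J = [[-2, -4·v - 2], [2·u·v - 4·u + 1, u^2 + 1]].
At the point, J = [[-2.0000, -8.0000], [2.5000, 3.2500]] (det J = 13.5000).
Solving J·Δ = −F gives Δ = (5.9167, -2.6667).
Then the next iterate is (u, v)₁ = (4.4167, -1.1667).
Re-evaluating at (4.4167, -1.1667): F = (-14.222378, -63.523573), so ‖F‖₂ = 65.0962.

65.0962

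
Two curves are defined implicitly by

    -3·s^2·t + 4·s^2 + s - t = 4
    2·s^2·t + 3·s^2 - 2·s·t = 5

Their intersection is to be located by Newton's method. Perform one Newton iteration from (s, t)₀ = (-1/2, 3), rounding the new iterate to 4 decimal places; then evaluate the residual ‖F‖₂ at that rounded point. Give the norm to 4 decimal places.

At (-1/2, 3): F = (-8.7500, 0.2500).
Jacobian J = [[-6·s·t + 8·s + 1, -3·s^2 - 1], [4·s·t + 6·s - 2·t, 2·s^2 - 2·s]].
At the point, J = [[6.0000, -1.7500], [-15.0000, 1.5000]] (det J = -17.2500).
Solving J·Δ = −F gives Δ = (-0.7355, -7.5217).
Then the next iterate is (s, t)₁ = (-1.2355, -4.5217).
Re-evaluating at (-1.2355, -4.5217): F = (26.098627, -25.398131), so ‖F‖₂ = 36.4171.

36.4171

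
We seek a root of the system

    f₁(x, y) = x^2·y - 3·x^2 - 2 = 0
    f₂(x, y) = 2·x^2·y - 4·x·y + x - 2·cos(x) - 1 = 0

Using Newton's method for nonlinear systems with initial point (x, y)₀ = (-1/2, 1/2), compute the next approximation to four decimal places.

(0.3672, 2.3284)

At (-1/2, 1/2): F = (-2.6250, -2.005165).
Jacobian J = [[2·x·y - 6·x, x^2], [4·x·y - 4·y + 2·sin(x) + 1, 2·x^2 - 4·x]].
At the point, J = [[2.5000, 0.2500], [-2.958851, 2.5000]] (det J = 6.989713).
Solving J·Δ = −F gives Δ = (0.8672, 1.8284).
Then the next iterate is (x, y)₁ = (0.3672, 2.3284).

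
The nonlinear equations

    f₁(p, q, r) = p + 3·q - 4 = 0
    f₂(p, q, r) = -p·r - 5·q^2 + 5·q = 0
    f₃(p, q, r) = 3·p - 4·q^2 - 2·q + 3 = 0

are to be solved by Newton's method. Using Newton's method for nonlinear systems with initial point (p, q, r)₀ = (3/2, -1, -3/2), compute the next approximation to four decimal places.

(-15.0000, 6.3333, 50.1667)

At (3/2, -1, -3/2): F = (-5.5000, -7.7500, 5.5000).
Jacobian J = [[1, 3, 0], [-r, -10·q + 5, -p], [3, -8·q - 2, 0]].
At the point, J = [[1.0000, 3.0000, 0.0000], [1.5000, 15.0000, -1.5000], [3.0000, 6.0000, 0.0000]] (det J = -4.5000).
Solving J·Δ = −F gives Δ = (-16.5000, 7.3333, 51.6667).
Then the next iterate is (p, q, r)₁ = (-15.0000, 6.3333, 50.1667).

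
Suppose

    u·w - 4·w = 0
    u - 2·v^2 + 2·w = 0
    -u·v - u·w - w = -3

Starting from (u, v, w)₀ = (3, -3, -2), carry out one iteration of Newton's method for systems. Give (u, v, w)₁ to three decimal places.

(2.327, -1.918, 1.347)

At (3, -3, -2): F = (2.000, -19.000, 20.000).
Jacobian J = [[w, 0, u - 4], [1, -4·v, 2], [-v - w, -u, -u - 1]].
At the point, J = [[-2.000, 0.000, -1.000], [1.000, 12.000, 2.000], [5.000, -3.000, -4.000]] (det J = 147.000).
Solving J·Δ = −F gives Δ = (-0.673, 1.082, 3.347).
Then the next iterate is (u, v, w)₁ = (2.327, -1.918, 1.347).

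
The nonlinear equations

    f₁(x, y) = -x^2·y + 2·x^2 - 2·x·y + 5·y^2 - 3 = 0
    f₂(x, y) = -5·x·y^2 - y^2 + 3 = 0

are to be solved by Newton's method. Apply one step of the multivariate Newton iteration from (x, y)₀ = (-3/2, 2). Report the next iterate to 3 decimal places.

(-1.488, 0.894)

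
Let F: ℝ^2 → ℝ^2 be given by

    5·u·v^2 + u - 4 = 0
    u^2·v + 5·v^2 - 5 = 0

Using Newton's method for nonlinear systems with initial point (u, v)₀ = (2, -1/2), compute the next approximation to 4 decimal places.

(-0.6067, -1.0365)

At (2, -1/2): F = (0.5000, -5.7500).
Jacobian J = [[5·v^2 + 1, 10·u·v], [2·u·v, u^2 + 10·v]].
At the point, J = [[2.2500, -10.0000], [-2.0000, -1.0000]] (det J = -22.2500).
Solving J·Δ = −F gives Δ = (-2.6067, -0.5365).
Then the next iterate is (u, v)₁ = (-0.6067, -1.0365).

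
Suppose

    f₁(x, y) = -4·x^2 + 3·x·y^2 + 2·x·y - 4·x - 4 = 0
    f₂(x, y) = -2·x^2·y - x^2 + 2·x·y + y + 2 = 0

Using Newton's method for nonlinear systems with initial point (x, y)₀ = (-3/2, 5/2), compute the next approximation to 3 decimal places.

At (-3/2, 5/2): F = (-42.625, -16.500).
Jacobian J = [[-8·x + 3·y^2 + 2·y - 4, 6·x·y + 2·x], [-4·x·y - 2·x + 2·y, -2·x^2 + 2·x + 1]].
At the point, J = [[31.750, -25.500], [23.000, -6.500]] (det J = 380.125).
Solving J·Δ = −F gives Δ = (0.378, -1.201).
Then the next iterate is (x, y)₁ = (-1.122, 1.299).

(-1.122, 1.299)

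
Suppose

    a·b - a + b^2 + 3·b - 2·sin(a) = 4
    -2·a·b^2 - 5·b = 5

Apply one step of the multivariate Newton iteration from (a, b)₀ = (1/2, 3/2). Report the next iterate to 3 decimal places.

(-1.525, 0.795)

At (1/2, 3/2): F = (2.04115, -14.750).
Jacobian J = [[b - 2·cos(a) - 1, a + 2·b + 3], [-2·b^2, -4·a·b - 5]].
At the point, J = [[-1.25517, 6.500], [-4.500, -8.000]] (det J = 39.29132).
Solving J·Δ = −F gives Δ = (-2.025, -0.705).
Then the next iterate is (a, b)₁ = (-1.525, 0.795).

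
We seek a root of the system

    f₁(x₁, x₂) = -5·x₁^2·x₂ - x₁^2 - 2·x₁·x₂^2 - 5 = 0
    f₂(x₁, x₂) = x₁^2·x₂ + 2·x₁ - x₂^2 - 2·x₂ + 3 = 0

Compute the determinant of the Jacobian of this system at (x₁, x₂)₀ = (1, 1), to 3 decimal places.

J = [[-10·x₁·x₂ - 2·x₁ - 2·x₂^2, -5·x₁^2 - 4·x₁·x₂], [2·x₁·x₂ + 2, x₁^2 - 2·x₂ - 2]].
At the point, J = [[-14.000, -9.000], [4.000, -3.000]].
det J = 78.000.

78.000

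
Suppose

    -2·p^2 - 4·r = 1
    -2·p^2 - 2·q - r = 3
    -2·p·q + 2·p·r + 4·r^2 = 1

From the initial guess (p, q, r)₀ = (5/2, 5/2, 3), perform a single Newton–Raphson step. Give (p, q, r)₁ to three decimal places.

(0.518, 1.371, 1.581)

At (5/2, 5/2, 3): F = (-25.500, -23.500, 37.500).
Jacobian J = [[-4·p, 0, -4], [-4·p, -2, -1], [-2·q + 2·r, -2·p, 2·p + 8·r]].
At the point, J = [[-10.000, 0.000, -4.000], [-10.000, -2.000, -1.000], [1.000, -5.000, 29.000]] (det J = 422.000).
Solving J·Δ = −F gives Δ = (-1.982, -1.129, -1.419).
Then the next iterate is (p, q, r)₁ = (0.518, 1.371, 1.581).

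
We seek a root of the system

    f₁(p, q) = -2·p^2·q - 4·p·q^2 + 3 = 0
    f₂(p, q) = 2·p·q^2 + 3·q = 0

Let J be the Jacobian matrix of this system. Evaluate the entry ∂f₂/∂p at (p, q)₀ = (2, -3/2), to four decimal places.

∂f₂/∂p = 2·q^2.
At (2, -3/2) this is 4.5000.

4.5000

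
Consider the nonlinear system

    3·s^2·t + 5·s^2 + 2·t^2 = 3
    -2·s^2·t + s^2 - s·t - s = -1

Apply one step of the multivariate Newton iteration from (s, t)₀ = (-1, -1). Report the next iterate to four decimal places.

(0.5000, -6.0000)

At (-1, -1): F = (1.0000, 4.0000).
Jacobian J = [[6·s·t + 10·s, 3·s^2 + 4·t], [-4·s·t + 2·s - t - 1, -2·s^2 - s]].
At the point, J = [[-4.0000, -1.0000], [-6.0000, -1.0000]] (det J = -2.0000).
Solving J·Δ = −F gives Δ = (1.5000, -5.0000).
Then the next iterate is (s, t)₁ = (0.5000, -6.0000).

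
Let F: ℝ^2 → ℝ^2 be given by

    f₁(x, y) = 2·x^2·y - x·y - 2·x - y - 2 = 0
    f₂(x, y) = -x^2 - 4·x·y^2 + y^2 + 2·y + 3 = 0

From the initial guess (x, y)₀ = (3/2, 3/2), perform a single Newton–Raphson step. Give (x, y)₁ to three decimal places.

(2.363, 0.126)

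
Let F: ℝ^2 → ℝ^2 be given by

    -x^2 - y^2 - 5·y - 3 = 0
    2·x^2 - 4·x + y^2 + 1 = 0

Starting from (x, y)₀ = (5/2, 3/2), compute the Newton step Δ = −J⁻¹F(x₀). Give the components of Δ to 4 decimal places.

(0.3333, -2.5833)

At (5/2, 3/2): F = (-19.0000, 5.7500).
Jacobian J = [[-2·x, -2·y - 5], [4·x - 4, 2·y]].
At the point, J = [[-5.0000, -8.0000], [6.0000, 3.0000]] (det J = 33.0000).
Solving J·Δ = −F gives Δ = (0.3333, -2.5833).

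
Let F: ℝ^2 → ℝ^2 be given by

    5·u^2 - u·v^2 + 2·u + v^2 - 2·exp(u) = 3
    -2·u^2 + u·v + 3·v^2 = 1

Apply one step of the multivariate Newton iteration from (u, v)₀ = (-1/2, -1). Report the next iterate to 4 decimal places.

(-1.0967, -0.7841)

At (-1/2, -1): F = (-2.463061, 2.0000).
Jacobian J = [[10·u - v^2 - 2·exp(u) + 2, -2·u·v + 2·v], [-4·u + v, u + 6·v]].
At the point, J = [[-5.213061, -3.0000], [1.0000, -6.5000]] (det J = 36.884899).
Solving J·Δ = −F gives Δ = (-0.5967, 0.2159).
Then the next iterate is (u, v)₁ = (-1.0967, -0.7841).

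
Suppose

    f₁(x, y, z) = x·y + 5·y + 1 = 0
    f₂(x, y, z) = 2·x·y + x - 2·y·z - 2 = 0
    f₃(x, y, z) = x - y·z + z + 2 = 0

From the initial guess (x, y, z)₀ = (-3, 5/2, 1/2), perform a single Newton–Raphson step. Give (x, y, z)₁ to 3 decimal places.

(-2.929, -0.589, 0.411)

At (-3, 5/2, 1/2): F = (6.000, -22.500, -1.750).
Jacobian J = [[y, x + 5, 0], [2·y + 1, 2·x - 2·z, -2·y], [1, -z, -y + 1]].
At the point, J = [[2.500, 2.000, 0.000], [6.000, -7.000, -5.000], [1.000, -0.500, -1.500]] (det J = 28.000).
Solving J·Δ = −F gives Δ = (0.071, -3.089, -0.089).
Then the next iterate is (x, y, z)₁ = (-2.929, -0.589, 0.411).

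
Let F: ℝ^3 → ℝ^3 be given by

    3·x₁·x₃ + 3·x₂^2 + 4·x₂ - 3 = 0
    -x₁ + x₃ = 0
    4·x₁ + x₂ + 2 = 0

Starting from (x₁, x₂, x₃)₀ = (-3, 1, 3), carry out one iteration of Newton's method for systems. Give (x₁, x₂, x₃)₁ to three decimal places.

(0.025, -2.100, 0.025)

At (-3, 1, 3): F = (-23.000, 6.000, -9.000).
Jacobian J = [[3·x₃, 6·x₂ + 4, 3·x₁], [-1, 0, 1], [4, 1, 0]].
At the point, J = [[9.000, 10.000, -9.000], [-1.000, 0.000, 1.000], [4.000, 1.000, 0.000]] (det J = 40.000).
Solving J·Δ = −F gives Δ = (3.025, -3.100, -2.975).
Then the next iterate is (x₁, x₂, x₃)₁ = (0.025, -2.100, 0.025).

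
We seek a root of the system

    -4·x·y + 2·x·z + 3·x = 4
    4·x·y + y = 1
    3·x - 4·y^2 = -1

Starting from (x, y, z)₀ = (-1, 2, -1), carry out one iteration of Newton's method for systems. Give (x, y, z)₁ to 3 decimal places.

At (-1, 2, -1): F = (3.000, -7.000, -18.000).
Jacobian J = [[-4·y + 2·z + 3, -4·x, 2·x], [4·y, 4·x + 1, 0], [3, -8·y, 0]].
At the point, J = [[-7.000, 4.000, -2.000], [8.000, -3.000, 0.000], [3.000, -16.000, 0.000]] (det J = 238.000).
Solving J·Δ = −F gives Δ = (0.487, -1.034, -2.273).
Then the next iterate is (x, y, z)₁ = (-0.513, 0.966, -3.273).

(-0.513, 0.966, -3.273)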